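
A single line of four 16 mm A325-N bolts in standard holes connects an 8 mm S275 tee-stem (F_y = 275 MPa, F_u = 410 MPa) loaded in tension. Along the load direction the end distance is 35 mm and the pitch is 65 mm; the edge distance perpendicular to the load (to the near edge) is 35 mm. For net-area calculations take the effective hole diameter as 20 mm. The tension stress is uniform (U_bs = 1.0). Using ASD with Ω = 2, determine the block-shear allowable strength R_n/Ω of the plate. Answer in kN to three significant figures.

193 kN

Shear plane L_v = 35 + 3·65 = 230 mm; A_gv = 230 × 8 = 1840 mm².
A_nv = (230 − 3.5·20) × 8 = 1280 mm².
A_nt = (35 − 0.5·20) × 8 = 200 mm².
0.6 F_u A_nv = 314.9 kN; 0.6 F_y A_gv = 303.6 kN → shear yielding governs the shear term.
R_n = 303.6 + 1.0 × 410 × 200 / 1000 = 385.6 kN.
Allowable strength R_n/Ω = 385.6 / 2 = 193 kN.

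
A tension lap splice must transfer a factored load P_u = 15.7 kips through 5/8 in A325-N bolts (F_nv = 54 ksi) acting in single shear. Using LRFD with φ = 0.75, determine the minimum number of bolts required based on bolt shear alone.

2 bolts

A_b = π·0.625²/4 = 0.3068 in².
Per-bolt design strength φR_n = 0.75 × 54 × 0.3068 × 1 = 12.43 kips.
n ≥ 15.7 / 12.43 = 1.264 → use 2 bolts.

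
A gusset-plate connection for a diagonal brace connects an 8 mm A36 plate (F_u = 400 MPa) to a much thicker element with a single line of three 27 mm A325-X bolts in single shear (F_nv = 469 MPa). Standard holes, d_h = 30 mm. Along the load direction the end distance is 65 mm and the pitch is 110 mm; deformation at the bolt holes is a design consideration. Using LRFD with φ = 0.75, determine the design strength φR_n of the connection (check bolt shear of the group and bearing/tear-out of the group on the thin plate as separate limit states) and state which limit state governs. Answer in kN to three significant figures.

Bolt shear: A_b = π·27²/4 = 572.6 mm²; R_n = 469 × 572.6 × 3 × 1 / 1000 = 805.6 kN → 0.75 × 805.6 = 604 kN.
Bearing (1.2 l_c t F_u ≤ 2.4 d t F_u): upper limit = 2.4·27·8·400 / 1000 = 207.4 kN.
  Edge l_c = 65 − 30/2 = 50 → r_n = 192 kN; interior l_c = 110 − 30 = 80 → r_n = 207.4 kN.
  R_n,bearing = 1·192 + 2·207.4 = 606.7 kN → 0.75 × 606.7 = 455 kN.
Bearing governs: 455 kN.

455 kN (bearing governs)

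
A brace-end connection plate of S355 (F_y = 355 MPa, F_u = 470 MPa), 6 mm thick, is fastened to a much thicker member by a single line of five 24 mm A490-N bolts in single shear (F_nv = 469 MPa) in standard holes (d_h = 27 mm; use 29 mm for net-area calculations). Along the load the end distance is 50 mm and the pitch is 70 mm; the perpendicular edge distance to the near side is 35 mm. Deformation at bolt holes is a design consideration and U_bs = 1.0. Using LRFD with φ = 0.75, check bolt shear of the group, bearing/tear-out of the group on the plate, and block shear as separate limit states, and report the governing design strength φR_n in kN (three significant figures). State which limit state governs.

297 kN (block shear governs)

Bolt shear: A_b = π·24²/4 = 452.4 mm²; R_n = 469 × 452.4 × 5 × 1 / 1000 = 1061 kN → 0.75 × 1061 = 796 kN.
Bearing: edge l_c = 36.5, r_n = 123.5 kN; interior l_c = 43, r_n = 145.5 kN; R_n = 123.5 + 4·145.5 = 705.6 kN → 529 kN.
Block shear: A_gv = 1980, A_nv = 1197, A_nt = 123 mm²; R_n = min(0.6F_uA_nv, 0.6F_yA_gv) + U_bs·F_u·A_nt = 395.4 kN → 297 kN.
Block shear governs: 297 kN.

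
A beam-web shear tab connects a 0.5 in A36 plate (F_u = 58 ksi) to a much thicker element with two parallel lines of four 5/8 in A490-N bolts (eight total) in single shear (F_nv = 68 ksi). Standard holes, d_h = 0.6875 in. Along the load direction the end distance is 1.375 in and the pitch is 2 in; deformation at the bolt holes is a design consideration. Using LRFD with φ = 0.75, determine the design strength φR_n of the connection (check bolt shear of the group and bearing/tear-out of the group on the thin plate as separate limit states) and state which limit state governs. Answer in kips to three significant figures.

Bolt shear: A_b = π·0.625²/4 = 0.3068 in²; R_n = 68 × 0.3068 × 8 × 1 = 166.9 kips → 0.75 × 166.9 = 125 kips.
Bearing (1.2 l_c t F_u ≤ 2.4 d t F_u): upper limit = 2.4·0.625·0.5·58 = 43.5 kips.
  Edge l_c = 1.375 − 0.6875/2 = 1.031 → r_n = 35.89 kips; interior l_c = 2 − 0.6875 = 1.312 → r_n = 43.5 kips.
  R_n,bearing = 2·35.89 + 6·43.5 = 332.8 kips → 0.75 × 332.8 = 250 kips.
Bolt shear governs: 125 kips.

125 kips (bolt shear governs)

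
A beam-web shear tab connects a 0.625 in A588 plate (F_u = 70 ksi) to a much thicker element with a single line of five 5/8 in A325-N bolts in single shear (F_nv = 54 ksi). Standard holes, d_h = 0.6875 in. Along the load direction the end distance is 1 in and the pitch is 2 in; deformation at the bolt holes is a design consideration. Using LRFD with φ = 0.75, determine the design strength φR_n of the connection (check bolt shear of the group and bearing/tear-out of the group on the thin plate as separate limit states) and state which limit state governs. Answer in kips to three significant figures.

62.1 kips (bolt shear governs)

Bolt shear: A_b = π·0.625²/4 = 0.3068 in²; R_n = 54 × 0.3068 × 5 × 1 = 82.83 kips → 0.75 × 82.83 = 62.1 kips.
Bearing (1.2 l_c t F_u ≤ 2.4 d t F_u): upper limit = 2.4·0.625·0.625·70 = 65.62 kips.
  Edge l_c = 1 − 0.6875/2 = 0.6562 → r_n = 34.45 kips; interior l_c = 2 − 0.6875 = 1.312 → r_n = 65.62 kips.
  R_n,bearing = 1·34.45 + 4·65.62 = 297 kips → 0.75 × 297 = 223 kips.
Bolt shear governs: 62.1 kips.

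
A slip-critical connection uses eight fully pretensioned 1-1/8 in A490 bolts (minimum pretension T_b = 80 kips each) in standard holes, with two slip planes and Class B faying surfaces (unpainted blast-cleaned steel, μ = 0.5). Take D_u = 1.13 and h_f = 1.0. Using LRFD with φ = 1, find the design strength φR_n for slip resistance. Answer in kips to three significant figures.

723 kips

R_n = μ · D_u · h_f · T_b · n_s · n_b = 0.5 × 1.13 × 1.0 × 80 × 2 × 8 = 723.2 kips.
Design strength φR_n = 1 × 723.2 = 723 kips.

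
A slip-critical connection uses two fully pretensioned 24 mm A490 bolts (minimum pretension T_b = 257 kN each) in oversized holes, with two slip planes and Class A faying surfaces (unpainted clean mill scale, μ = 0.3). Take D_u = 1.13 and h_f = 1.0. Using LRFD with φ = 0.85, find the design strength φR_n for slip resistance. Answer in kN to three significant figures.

296 kN

R_n = μ · D_u · h_f · T_b · n_s · n_b = 0.3 × 1.13 × 1.0 × 257 × 2 × 2 = 348.5 kN.
Design strength φR_n = 0.85 × 348.5 = 296 kN.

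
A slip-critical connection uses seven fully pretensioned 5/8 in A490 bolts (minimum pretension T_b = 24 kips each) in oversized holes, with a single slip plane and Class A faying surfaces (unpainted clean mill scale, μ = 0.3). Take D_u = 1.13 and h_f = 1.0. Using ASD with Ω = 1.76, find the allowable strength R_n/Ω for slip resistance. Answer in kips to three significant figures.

32.4 kips

R_n = μ · D_u · h_f · T_b · n_s · n_b = 0.3 × 1.13 × 1.0 × 24 × 1 × 7 = 56.95 kips.
Allowable strength R_n/Ω = 56.95 / 1.76 = 32.4 kips.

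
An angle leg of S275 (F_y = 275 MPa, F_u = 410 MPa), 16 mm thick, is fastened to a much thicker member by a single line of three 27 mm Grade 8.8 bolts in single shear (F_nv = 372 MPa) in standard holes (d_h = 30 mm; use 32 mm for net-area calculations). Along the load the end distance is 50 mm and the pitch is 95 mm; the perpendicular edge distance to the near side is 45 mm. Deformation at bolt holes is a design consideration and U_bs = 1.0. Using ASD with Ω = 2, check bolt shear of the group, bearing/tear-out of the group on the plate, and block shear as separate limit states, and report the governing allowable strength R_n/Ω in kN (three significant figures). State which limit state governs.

319 kN (bolt shear governs)

Bolt shear: A_b = π·27²/4 = 572.6 mm²; R_n = 372 × 572.6 × 3 × 1 / 1000 = 639 kN → 639 / 2 = 319 kN.
Bearing: edge l_c = 35, r_n = 275.5 kN; interior l_c = 65, r_n = 425.1 kN; R_n = 275.5 + 2·425.1 = 1126 kN → 563 kN.
Block shear: A_gv = 3840, A_nv = 2560, A_nt = 464 mm²; R_n = min(0.6F_uA_nv, 0.6F_yA_gv) + U_bs·F_u·A_nt = 820 kN → 410 kN.
Bolt shear governs: 319 kN.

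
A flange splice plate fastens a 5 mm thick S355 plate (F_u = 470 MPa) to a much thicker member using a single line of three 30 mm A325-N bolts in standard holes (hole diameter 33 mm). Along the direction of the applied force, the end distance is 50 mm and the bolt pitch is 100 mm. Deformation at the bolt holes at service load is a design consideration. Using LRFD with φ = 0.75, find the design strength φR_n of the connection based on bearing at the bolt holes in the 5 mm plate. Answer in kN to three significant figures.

Per bolt r_n = 1.2 l_c t F_u ≤ 2.4 d t F_u; upper limit = 2.4 × 30 × 5 × 470 / 1000 = 169.2 kN.
Edge bolt: l_c = 50 − 33/2 = 33.5 mm → 1.2 × 33.5 × 5 × 470 / 1000 = 94.47 → r_n = 94.47 kN.
Interior bolts: l_c = 100 − 33 = 67 mm → 1.2 × 67 × 5 × 470 / 1000 = 188.9 → r_n = 169.2 kN.
R_n = 1 × 94.47 + 2 × 169.2 = 432.9 kN.
Design strength φR_n = 0.75 × 432.9 = 325 kN.

325 kN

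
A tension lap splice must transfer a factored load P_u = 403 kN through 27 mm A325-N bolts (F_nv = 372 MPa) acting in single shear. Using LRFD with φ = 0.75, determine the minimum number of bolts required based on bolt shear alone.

3 bolts

A_b = π·27²/4 = 572.6 mm².
Per-bolt design strength φR_n = 0.75 × 372 × 572.6 × 1 / 1000 = 159.7 kN.
n ≥ 403 / 159.7 = 2.523 → use 3 bolts.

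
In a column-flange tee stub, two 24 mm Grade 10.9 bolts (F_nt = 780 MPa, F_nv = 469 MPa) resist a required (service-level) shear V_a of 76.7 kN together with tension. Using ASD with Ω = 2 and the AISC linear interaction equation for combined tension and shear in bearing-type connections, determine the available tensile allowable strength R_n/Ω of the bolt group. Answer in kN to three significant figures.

331 kN

A_b = π·24²/4 = 452.4 mm²; f_rv = 76.7 × 1000 / (2 × 452.4) = 84.77 MPa.
F'_nt = 1.3 F_nt − (Ω F_nt / F_nv) f_rv = 1.3·780 − (2·780/469)·84.77 = 732 MPa, capped at F_nt → F'_nt = 732 MPa.
R_n = F'_nt · A_b · n = 732 × 452.4 × 2 / 1000 = 662.3 kN.
Allowable strength R_n/Ω = 662.3 / 2 = 331 kN.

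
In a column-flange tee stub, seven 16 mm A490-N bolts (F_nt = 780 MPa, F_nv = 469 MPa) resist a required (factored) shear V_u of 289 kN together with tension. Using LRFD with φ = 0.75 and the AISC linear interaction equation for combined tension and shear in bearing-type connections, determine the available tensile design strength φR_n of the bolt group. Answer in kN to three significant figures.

590 kN

A_b = π·16²/4 = 201.1 mm²; f_rv = 289 × 1000 / (7 × 201.1) = 205.3 MPa.
F'_nt = 1.3 F_nt − (F_nt / φF_nv) f_rv = 1.3·780 − (780/(0.75·469))·205.3 = 558.7 MPa, capped at F_nt → F'_nt = 558.7 MPa.
R_n = F'_nt · A_b · n = 558.7 × 201.1 × 7 / 1000 = 786.3 kN.
Design strength φR_n = 0.75 × 786.3 = 590 kN.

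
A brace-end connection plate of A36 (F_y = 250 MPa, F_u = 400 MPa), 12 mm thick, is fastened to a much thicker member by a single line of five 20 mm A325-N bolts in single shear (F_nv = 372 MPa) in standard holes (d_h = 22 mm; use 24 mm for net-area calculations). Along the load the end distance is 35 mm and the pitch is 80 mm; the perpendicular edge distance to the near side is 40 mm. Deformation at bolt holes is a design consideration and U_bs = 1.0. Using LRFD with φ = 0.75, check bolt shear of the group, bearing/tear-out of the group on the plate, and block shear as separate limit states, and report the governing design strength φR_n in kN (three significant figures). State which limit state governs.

Bolt shear: A_b = π·20²/4 = 314.2 mm²; R_n = 372 × 314.2 × 5 × 1 / 1000 = 584.3 kN → 0.75 × 584.3 = 438 kN.
Bearing: edge l_c = 24, r_n = 138.2 kN; interior l_c = 58, r_n = 230.4 kN; R_n = 138.2 + 4·230.4 = 1060 kN → 795 kN.
Block shear: A_gv = 4260, A_nv = 2964, A_nt = 336 mm²; R_n = min(0.6F_uA_nv, 0.6F_yA_gv) + U_bs·F_u·A_nt = 773.4 kN → 580 kN.
Bolt shear governs: 438 kN.

438 kN (bolt shear governs)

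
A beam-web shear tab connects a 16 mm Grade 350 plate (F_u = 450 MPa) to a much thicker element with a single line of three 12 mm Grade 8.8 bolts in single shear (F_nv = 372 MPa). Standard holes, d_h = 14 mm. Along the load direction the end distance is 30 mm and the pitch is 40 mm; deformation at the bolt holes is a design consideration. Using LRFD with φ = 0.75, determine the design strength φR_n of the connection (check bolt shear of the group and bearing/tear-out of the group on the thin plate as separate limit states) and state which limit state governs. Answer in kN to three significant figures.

Bolt shear: A_b = π·12²/4 = 113.1 mm²; R_n = 372 × 113.1 × 3 × 1 / 1000 = 126.2 kN → 0.75 × 126.2 = 94.7 kN.
Bearing (1.2 l_c t F_u ≤ 2.4 d t F_u): upper limit = 2.4·12·16·450 / 1000 = 207.4 kN.
  Edge l_c = 30 − 14/2 = 23 → r_n = 198.7 kN; interior l_c = 40 − 14 = 26 → r_n = 207.4 kN.
  R_n,bearing = 1·198.7 + 2·207.4 = 613.4 kN → 0.75 × 613.4 = 460 kN.
Bolt shear governs: 94.7 kN.

94.7 kN (bolt shear governs)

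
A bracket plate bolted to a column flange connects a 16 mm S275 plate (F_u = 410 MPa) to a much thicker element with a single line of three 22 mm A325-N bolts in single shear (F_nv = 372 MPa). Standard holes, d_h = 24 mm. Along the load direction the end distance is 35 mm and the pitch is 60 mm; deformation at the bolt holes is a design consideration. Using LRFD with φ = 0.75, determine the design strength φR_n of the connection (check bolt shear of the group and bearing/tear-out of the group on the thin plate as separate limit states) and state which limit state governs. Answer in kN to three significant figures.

318 kN (bolt shear governs)

Bolt shear: A_b = π·22²/4 = 380.1 mm²; R_n = 372 × 380.1 × 3 × 1 / 1000 = 424.2 kN → 0.75 × 424.2 = 318 kN.
Bearing (1.2 l_c t F_u ≤ 2.4 d t F_u): upper limit = 2.4·22·16·410 / 1000 = 346.4 kN.
  Edge l_c = 35 − 24/2 = 23 → r_n = 181.1 kN; interior l_c = 60 − 24 = 36 → r_n = 283.4 kN.
  R_n,bearing = 1·181.1 + 2·283.4 = 747.8 kN → 0.75 × 747.8 = 561 kN.
Bolt shear governs: 318 kN.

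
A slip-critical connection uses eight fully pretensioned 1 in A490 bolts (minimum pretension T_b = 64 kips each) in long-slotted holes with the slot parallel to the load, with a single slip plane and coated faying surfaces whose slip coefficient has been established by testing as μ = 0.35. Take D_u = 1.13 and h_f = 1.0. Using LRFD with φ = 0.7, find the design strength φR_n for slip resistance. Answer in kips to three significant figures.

142 kips

R_n = μ · D_u · h_f · T_b · n_s · n_b = 0.35 × 1.13 × 1.0 × 64 × 1 × 8 = 202.5 kips.
Design strength φR_n = 0.7 × 202.5 = 142 kips.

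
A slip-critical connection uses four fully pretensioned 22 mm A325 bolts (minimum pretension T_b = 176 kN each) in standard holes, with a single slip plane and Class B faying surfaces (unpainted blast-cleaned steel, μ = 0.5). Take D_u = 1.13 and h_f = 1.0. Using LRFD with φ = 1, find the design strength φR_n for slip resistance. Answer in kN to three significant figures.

398 kN

R_n = μ · D_u · h_f · T_b · n_s · n_b = 0.5 × 1.13 × 1.0 × 176 × 1 × 4 = 397.8 kN.
Design strength φR_n = 1 × 397.8 = 398 kN.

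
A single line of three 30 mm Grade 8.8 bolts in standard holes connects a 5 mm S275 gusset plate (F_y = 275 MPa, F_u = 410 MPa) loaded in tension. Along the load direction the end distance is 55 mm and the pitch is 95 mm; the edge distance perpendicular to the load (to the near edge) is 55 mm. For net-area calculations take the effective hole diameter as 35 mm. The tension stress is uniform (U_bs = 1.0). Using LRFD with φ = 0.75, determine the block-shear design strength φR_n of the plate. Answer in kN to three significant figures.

203 kN

Shear plane L_v = 55 + 2·95 = 245 mm; A_gv = 245 × 5 = 1225 mm².
A_nv = (245 − 2.5·35) × 5 = 787.5 mm².
A_nt = (55 − 0.5·35) × 5 = 187.5 mm².
0.6 F_u A_nv = 193.7 kN; 0.6 F_y A_gv = 202.1 kN → shear rupture governs the shear term.
R_n = 193.7 + 1.0 × 410 × 187.5 / 1000 = 270.6 kN.
Design strength φR_n = 0.75 × 270.6 = 203 kN.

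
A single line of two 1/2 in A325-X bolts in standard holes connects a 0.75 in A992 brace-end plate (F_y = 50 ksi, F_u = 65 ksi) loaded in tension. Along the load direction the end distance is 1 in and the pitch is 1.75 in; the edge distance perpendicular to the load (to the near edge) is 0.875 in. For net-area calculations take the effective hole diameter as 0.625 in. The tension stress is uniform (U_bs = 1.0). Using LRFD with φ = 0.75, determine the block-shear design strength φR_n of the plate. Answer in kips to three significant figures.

Shear plane L_v = 1 + 1·1.75 = 2.75 in; A_gv = 2.75 × 0.75 = 2.062 in².
A_nv = (2.75 − 1.5·0.625) × 0.75 = 1.359 in².
A_nt = (0.875 − 0.5·0.625) × 0.75 = 0.4219 in².
0.6 F_u A_nv = 53.02 kips; 0.6 F_y A_gv = 61.88 kips → shear rupture governs the shear term.
R_n = 53.02 + 1.0 × 65 × 0.4219 = 80.44 kips.
Design strength φR_n = 0.75 × 80.44 = 60.3 kips.

60.3 kips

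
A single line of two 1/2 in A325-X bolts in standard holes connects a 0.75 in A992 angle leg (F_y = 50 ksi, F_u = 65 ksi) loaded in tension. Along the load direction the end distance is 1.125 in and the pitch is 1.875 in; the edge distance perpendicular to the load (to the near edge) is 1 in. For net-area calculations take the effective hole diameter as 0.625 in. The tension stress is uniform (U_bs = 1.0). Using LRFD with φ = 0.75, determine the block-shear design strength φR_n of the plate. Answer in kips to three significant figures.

70.4 kips

Shear plane L_v = 1.125 + 1·1.875 = 3 in; A_gv = 3 × 0.75 = 2.25 in².
A_nv = (3 − 1.5·0.625) × 0.75 = 1.547 in².
A_nt = (1 − 0.5·0.625) × 0.75 = 0.5156 in².
0.6 F_u A_nv = 60.33 kips; 0.6 F_y A_gv = 67.5 kips → shear rupture governs the shear term.
R_n = 60.33 + 1.0 × 65 × 0.5156 = 93.84 kips.
Design strength φR_n = 0.75 × 93.84 = 70.4 kips.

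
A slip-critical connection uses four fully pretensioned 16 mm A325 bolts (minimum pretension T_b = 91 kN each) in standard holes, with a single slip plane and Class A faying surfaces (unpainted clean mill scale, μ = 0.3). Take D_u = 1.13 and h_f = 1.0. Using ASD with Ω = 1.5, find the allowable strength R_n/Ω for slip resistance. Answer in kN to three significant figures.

R_n = μ · D_u · h_f · T_b · n_s · n_b = 0.3 × 1.13 × 1.0 × 91 × 1 × 4 = 123.4 kN.
Allowable strength R_n/Ω = 123.4 / 1.5 = 82.3 kN.

82.3 kN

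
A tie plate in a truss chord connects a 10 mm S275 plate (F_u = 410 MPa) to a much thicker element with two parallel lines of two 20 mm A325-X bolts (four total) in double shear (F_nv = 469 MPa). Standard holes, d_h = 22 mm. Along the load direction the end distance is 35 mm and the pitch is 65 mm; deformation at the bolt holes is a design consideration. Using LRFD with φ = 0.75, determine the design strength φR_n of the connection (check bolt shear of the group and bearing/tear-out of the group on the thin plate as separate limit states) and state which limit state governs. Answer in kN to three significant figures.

472 kN (bearing governs)

Bolt shear: A_b = π·20²/4 = 314.2 mm²; R_n = 469 × 314.2 × 4 × 2 / 1000 = 1179 kN → 0.75 × 1179 = 884 kN.
Bearing (1.2 l_c t F_u ≤ 2.4 d t F_u): upper limit = 2.4·20·10·410 / 1000 = 196.8 kN.
  Edge l_c = 35 − 22/2 = 24 → r_n = 118.1 kN; interior l_c = 65 − 22 = 43 → r_n = 196.8 kN.
  R_n,bearing = 2·118.1 + 2·196.8 = 629.8 kN → 0.75 × 629.8 = 472 kN.
Bearing governs: 472 kN.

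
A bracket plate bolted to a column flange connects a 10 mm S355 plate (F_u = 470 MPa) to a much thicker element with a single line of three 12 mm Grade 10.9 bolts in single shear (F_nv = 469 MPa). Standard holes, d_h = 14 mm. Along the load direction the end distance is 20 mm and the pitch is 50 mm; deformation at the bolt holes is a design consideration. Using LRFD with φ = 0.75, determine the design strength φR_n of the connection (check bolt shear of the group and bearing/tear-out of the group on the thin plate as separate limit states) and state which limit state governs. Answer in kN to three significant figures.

119 kN (bolt shear governs)

Bolt shear: A_b = π·12²/4 = 113.1 mm²; R_n = 469 × 113.1 × 3 × 1 / 1000 = 159.1 kN → 0.75 × 159.1 = 119 kN.
Bearing (1.2 l_c t F_u ≤ 2.4 d t F_u): upper limit = 2.4·12·10·470 / 1000 = 135.4 kN.
  Edge l_c = 20 − 14/2 = 13 → r_n = 73.32 kN; interior l_c = 50 − 14 = 36 → r_n = 135.4 kN.
  R_n,bearing = 1·73.32 + 2·135.4 = 344 kN → 0.75 × 344 = 258 kN.
Bolt shear governs: 119 kN.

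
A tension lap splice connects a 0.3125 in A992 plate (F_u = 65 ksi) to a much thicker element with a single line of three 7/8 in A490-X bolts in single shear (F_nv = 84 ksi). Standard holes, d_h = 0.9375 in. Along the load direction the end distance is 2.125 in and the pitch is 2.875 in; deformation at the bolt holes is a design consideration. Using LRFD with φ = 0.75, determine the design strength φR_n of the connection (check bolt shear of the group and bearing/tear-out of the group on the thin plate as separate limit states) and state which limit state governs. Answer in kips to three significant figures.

94.3 kips (bearing governs)

Bolt shear: A_b = π·0.875²/4 = 0.6013 in²; R_n = 84 × 0.6013 × 3 × 1 = 151.5 kips → 0.75 × 151.5 = 114 kips.
Bearing (1.2 l_c t F_u ≤ 2.4 d t F_u): upper limit = 2.4·0.875·0.3125·65 = 42.66 kips.
  Edge l_c = 2.125 − 0.9375/2 = 1.656 → r_n = 40.37 kips; interior l_c = 2.875 − 0.9375 = 1.938 → r_n = 42.66 kips.
  R_n,bearing = 1·40.37 + 2·42.66 = 125.7 kips → 0.75 × 125.7 = 94.3 kips.
Bearing governs: 94.3 kips.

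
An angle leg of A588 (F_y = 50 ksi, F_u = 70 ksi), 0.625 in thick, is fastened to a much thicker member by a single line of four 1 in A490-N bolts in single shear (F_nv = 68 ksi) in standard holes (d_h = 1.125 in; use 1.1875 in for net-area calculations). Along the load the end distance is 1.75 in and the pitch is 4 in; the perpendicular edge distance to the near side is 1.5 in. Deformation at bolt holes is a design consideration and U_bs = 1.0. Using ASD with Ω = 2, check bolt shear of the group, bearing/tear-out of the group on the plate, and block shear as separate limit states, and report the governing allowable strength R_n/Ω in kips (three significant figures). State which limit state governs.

Bolt shear: A_b = π·1²/4 = 0.7854 in²; R_n = 68 × 0.7854 × 4 × 1 = 213.6 kips → 213.6 / 2 = 107 kips.
Bearing: edge l_c = 1.188, r_n = 62.34 kips; interior l_c = 2.875, r_n = 105 kips; R_n = 62.34 + 3·105 = 377.3 kips → 189 kips.
Block shear: A_gv = 8.594, A_nv = 5.996, A_nt = 0.5664 in²; R_n = min(0.6F_uA_nv, 0.6F_yA_gv) + U_bs·F_u·A_nt = 291.5 kips → 146 kips.
Bolt shear governs: 107 kips.

107 kips (bolt shear governs)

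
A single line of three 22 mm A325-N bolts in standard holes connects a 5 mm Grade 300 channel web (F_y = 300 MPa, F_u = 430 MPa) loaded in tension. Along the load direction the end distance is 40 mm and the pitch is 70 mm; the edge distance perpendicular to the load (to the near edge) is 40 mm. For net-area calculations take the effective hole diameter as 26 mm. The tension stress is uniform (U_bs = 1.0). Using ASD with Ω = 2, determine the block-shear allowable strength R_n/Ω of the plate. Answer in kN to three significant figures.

103 kN

Shear plane L_v = 40 + 2·70 = 180 mm; A_gv = 180 × 5 = 900 mm².
A_nv = (180 − 2.5·26) × 5 = 575 mm².
A_nt = (40 − 0.5·26) × 5 = 135 mm².
0.6 F_u A_nv = 148.3 kN; 0.6 F_y A_gv = 162 kN → shear rupture governs the shear term.
R_n = 148.3 + 1.0 × 430 × 135 / 1000 = 206.4 kN.
Allowable strength R_n/Ω = 206.4 / 2 = 103 kN.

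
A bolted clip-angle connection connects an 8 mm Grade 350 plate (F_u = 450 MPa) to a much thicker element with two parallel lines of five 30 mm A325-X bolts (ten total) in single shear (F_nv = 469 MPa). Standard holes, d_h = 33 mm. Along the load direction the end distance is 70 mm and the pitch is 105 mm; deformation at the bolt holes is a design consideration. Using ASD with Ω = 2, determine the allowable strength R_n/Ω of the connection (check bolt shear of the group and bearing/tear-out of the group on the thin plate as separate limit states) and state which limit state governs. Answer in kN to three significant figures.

1270 kN (bearing governs)

Bolt shear: A_b = π·30²/4 = 706.9 mm²; R_n = 469 × 706.9 × 10 × 1 / 1000 = 3315 kN → 3315 / 2 = 1660 kN.
Bearing (1.2 l_c t F_u ≤ 2.4 d t F_u): upper limit = 2.4·30·8·450 / 1000 = 259.2 kN.
  Edge l_c = 70 − 33/2 = 53.5 → r_n = 231.1 kN; interior l_c = 105 − 33 = 72 → r_n = 259.2 kN.
  R_n,bearing = 2·231.1 + 8·259.2 = 2536 kN → 2536 / 2 = 1270 kN.
Bearing governs: 1270 kN.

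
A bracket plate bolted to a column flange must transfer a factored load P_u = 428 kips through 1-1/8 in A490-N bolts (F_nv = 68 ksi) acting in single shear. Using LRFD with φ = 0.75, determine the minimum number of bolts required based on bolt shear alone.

9 bolts

A_b = π·1.125²/4 = 0.994 in².
Per-bolt design strength φR_n = 0.75 × 68 × 0.994 × 1 = 50.69 kips.
n ≥ 428 / 50.69 = 8.443 → use 9 bolts.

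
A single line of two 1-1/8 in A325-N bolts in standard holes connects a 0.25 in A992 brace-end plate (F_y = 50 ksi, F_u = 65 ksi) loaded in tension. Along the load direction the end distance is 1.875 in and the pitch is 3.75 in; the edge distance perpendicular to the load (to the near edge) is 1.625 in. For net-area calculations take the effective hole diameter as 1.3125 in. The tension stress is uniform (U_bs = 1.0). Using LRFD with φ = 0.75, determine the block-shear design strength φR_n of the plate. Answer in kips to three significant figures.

Shear plane L_v = 1.875 + 1·3.75 = 5.625 in; A_gv = 5.625 × 0.25 = 1.406 in².
A_nv = (5.625 − 1.5·1.3125) × 0.25 = 0.9141 in².
A_nt = (1.625 − 0.5·1.3125) × 0.25 = 0.2422 in².
0.6 F_u A_nv = 35.65 kips; 0.6 F_y A_gv = 42.19 kips → shear rupture governs the shear term.
R_n = 35.65 + 1.0 × 65 × 0.2422 = 51.39 kips.
Design strength φR_n = 0.75 × 51.39 = 38.5 kips.

38.5 kips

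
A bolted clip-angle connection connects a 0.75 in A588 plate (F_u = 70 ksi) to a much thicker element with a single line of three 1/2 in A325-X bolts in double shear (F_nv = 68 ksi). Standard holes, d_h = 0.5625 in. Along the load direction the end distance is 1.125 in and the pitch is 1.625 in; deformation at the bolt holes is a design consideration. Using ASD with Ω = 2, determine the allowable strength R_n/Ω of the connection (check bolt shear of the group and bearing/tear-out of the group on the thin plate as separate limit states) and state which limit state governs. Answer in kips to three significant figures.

40.1 kips (bolt shear governs)

Bolt shear: A_b = π·0.5²/4 = 0.1963 in²; R_n = 68 × 0.1963 × 3 × 2 = 80.11 kips → 80.11 / 2 = 40.1 kips.
Bearing (1.2 l_c t F_u ≤ 2.4 d t F_u): upper limit = 2.4·0.5·0.75·70 = 63 kips.
  Edge l_c = 1.125 − 0.5625/2 = 0.8438 → r_n = 53.16 kips; interior l_c = 1.625 − 0.5625 = 1.062 → r_n = 63 kips.
  R_n,bearing = 1·53.16 + 2·63 = 179.2 kips → 179.2 / 2 = 89.6 kips.
Bolt shear governs: 40.1 kips.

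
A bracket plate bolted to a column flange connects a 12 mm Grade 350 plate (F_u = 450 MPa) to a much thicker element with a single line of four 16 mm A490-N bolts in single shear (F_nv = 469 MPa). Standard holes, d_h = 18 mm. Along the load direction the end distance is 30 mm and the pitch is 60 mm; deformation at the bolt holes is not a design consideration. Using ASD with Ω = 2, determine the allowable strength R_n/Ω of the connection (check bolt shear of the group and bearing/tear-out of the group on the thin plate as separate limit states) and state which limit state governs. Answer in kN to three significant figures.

189 kN (bolt shear governs)

Bolt shear: A_b = π·16²/4 = 201.1 mm²; R_n = 469 × 201.1 × 4 × 1 / 1000 = 377.2 kN → 377.2 / 2 = 189 kN.
Bearing (1.5 l_c t F_u ≤ 3.0 d t F_u): upper limit = 3.0·16·12·450 / 1000 = 259.2 kN.
  Edge l_c = 30 − 18/2 = 21 → r_n = 170.1 kN; interior l_c = 60 − 18 = 42 → r_n = 259.2 kN.
  R_n,bearing = 1·170.1 + 3·259.2 = 947.7 kN → 947.7 / 2 = 474 kN.
Bolt shear governs: 189 kN.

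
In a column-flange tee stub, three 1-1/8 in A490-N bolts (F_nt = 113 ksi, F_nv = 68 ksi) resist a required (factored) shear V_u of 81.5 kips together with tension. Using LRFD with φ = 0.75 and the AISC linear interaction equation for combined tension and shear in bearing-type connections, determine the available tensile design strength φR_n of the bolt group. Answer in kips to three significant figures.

A_b = π·1.125²/4 = 0.994 in²; f_rv = 81.5 / (3 × 0.994) = 27.33 ksi.
F'_nt = 1.3 F_nt − (F_nt / φF_nv) f_rv = 1.3·113 − (113/(0.75·68))·27.33 = 86.35 ksi, capped at F_nt → F'_nt = 86.35 ksi.
R_n = F'_nt · A_b · n = 86.35 × 0.994 × 3 = 257.5 kips.
Design strength φR_n = 0.75 × 257.5 = 193 kips.

193 kips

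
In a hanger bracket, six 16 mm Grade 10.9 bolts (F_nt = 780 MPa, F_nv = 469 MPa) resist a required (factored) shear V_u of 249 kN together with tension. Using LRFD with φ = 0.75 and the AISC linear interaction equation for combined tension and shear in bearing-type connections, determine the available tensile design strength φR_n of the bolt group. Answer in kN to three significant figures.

503 kN

A_b = π·16²/4 = 201.1 mm²; f_rv = 249 × 1000 / (6 × 201.1) = 206.4 MPa.
F'_nt = 1.3 F_nt − (F_nt / φF_nv) f_rv = 1.3·780 − (780/(0.75·469))·206.4 = 556.3 MPa, capped at F_nt → F'_nt = 556.3 MPa.
R_n = F'_nt · A_b · n = 556.3 × 201.1 × 6 / 1000 = 671.1 kN.
Design strength φR_n = 0.75 × 671.1 = 503 kN.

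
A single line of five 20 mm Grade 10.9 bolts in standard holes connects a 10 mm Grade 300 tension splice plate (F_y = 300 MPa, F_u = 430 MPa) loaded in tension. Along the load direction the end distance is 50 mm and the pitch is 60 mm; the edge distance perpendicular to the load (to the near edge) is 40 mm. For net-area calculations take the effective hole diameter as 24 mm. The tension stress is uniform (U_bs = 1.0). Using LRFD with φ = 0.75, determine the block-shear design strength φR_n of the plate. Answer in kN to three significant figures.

442 kN

Shear plane L_v = 50 + 4·60 = 290 mm; A_gv = 290 × 10 = 2900 mm².
A_nv = (290 − 4.5·24) × 10 = 1820 mm².
A_nt = (40 − 0.5·24) × 10 = 280 mm².
0.6 F_u A_nv = 469.6 kN; 0.6 F_y A_gv = 522 kN → shear rupture governs the shear term.
R_n = 469.6 + 1.0 × 430 × 280 / 1000 = 590 kN.
Design strength φR_n = 0.75 × 590 = 442 kN.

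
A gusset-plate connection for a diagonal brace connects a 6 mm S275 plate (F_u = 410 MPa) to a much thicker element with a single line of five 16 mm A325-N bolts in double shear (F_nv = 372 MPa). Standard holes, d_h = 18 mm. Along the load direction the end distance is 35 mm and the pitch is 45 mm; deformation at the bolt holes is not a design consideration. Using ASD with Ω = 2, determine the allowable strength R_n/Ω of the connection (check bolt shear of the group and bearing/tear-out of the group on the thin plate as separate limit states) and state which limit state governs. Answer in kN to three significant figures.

Bolt shear: A_b = π·16²/4 = 201.1 mm²; R_n = 372 × 201.1 × 5 × 2 / 1000 = 748 kN → 748 / 2 = 374 kN.
Bearing (1.5 l_c t F_u ≤ 3.0 d t F_u): upper limit = 3.0·16·6·410 / 1000 = 118.1 kN.
  Edge l_c = 35 − 18/2 = 26 → r_n = 95.94 kN; interior l_c = 45 − 18 = 27 → r_n = 99.63 kN.
  R_n,bearing = 1·95.94 + 4·99.63 = 494.5 kN → 494.5 / 2 = 247 kN.
Bearing governs: 247 kN.

247 kN (bearing governs)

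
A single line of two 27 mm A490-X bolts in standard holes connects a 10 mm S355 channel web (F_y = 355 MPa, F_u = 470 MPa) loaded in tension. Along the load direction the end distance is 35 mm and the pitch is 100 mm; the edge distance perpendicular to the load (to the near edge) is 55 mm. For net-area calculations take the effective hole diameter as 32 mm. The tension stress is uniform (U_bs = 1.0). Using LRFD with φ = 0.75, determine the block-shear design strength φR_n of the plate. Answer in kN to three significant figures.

321 kN

Shear plane L_v = 35 + 1·100 = 135 mm; A_gv = 135 × 10 = 1350 mm².
A_nv = (135 − 1.5·32) × 10 = 870 mm².
A_nt = (55 − 0.5·32) × 10 = 390 mm².
0.6 F_u A_nv = 245.3 kN; 0.6 F_y A_gv = 287.6 kN → shear rupture governs the shear term.
R_n = 245.3 + 1.0 × 470 × 390 / 1000 = 428.6 kN.
Design strength φR_n = 0.75 × 428.6 = 321 kN.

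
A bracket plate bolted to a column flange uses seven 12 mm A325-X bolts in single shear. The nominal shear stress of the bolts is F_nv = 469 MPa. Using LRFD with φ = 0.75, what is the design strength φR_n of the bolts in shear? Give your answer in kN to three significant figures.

A_b = π × 12² / 4 = 113.1 mm².
R_n = F_nv · A_b · n · n_s = 469 × 113.1 × 7 × 1 / 1000 = 371.3 kN.
Design strength φR_n = 0.75 × 371.3 = 278 kN.

278 kN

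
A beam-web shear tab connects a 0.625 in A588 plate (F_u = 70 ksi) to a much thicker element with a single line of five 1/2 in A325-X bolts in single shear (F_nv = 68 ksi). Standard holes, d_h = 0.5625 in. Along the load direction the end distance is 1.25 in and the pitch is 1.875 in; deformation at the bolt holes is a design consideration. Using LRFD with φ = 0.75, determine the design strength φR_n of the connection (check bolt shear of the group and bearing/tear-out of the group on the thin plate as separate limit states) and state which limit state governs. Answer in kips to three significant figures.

Bolt shear: A_b = π·0.5²/4 = 0.1963 in²; R_n = 68 × 0.1963 × 5 × 1 = 66.76 kips → 0.75 × 66.76 = 50.1 kips.
Bearing (1.2 l_c t F_u ≤ 2.4 d t F_u): upper limit = 2.4·0.5·0.625·70 = 52.5 kips.
  Edge l_c = 1.25 − 0.5625/2 = 0.9688 → r_n = 50.86 kips; interior l_c = 1.875 − 0.5625 = 1.312 → r_n = 52.5 kips.
  R_n,bearing = 1·50.86 + 4·52.5 = 260.9 kips → 0.75 × 260.9 = 196 kips.
Bolt shear governs: 50.1 kips.

50.1 kips (bolt shear governs)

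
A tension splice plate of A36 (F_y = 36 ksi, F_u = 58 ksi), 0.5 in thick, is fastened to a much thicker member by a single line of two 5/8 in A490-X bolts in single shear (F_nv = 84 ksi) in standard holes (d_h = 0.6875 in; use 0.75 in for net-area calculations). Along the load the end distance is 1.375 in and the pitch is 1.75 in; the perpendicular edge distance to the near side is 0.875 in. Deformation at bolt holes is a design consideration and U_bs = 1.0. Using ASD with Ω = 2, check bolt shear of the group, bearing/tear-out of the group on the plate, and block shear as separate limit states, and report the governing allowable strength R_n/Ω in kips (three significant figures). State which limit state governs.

24.1 kips (block shear governs)

Bolt shear: A_b = π·0.625²/4 = 0.3068 in²; R_n = 84 × 0.3068 × 2 × 1 = 51.54 kips → 51.54 / 2 = 25.8 kips.
Bearing: edge l_c = 1.031, r_n = 35.89 kips; interior l_c = 1.062, r_n = 36.97 kips; R_n = 35.89 + 1·36.97 = 72.86 kips → 36.4 kips.
Block shear: A_gv = 1.562, A_nv = 1, A_nt = 0.25 in²; R_n = min(0.6F_uA_nv, 0.6F_yA_gv) + U_bs·F_u·A_nt = 48.25 kips → 24.1 kips.
Block shear governs: 24.1 kips.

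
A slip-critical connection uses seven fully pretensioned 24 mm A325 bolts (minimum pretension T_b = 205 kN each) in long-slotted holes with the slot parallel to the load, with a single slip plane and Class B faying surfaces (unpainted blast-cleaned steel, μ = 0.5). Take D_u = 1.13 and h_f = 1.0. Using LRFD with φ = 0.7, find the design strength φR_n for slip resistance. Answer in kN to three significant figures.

568 kN

R_n = μ · D_u · h_f · T_b · n_s · n_b = 0.5 × 1.13 × 1.0 × 205 × 1 × 7 = 810.8 kN.
Design strength φR_n = 0.7 × 810.8 = 568 kN.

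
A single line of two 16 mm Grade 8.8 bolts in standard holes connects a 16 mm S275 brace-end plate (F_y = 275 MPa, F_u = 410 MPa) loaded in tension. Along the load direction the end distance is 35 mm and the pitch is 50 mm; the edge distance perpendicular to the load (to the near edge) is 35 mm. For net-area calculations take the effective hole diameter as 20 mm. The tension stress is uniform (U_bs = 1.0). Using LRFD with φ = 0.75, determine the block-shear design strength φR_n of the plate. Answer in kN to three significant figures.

Shear plane L_v = 35 + 1·50 = 85 mm; A_gv = 85 × 16 = 1360 mm².
A_nv = (85 − 1.5·20) × 16 = 880 mm².
A_nt = (35 − 0.5·20) × 16 = 400 mm².
0.6 F_u A_nv = 216.5 kN; 0.6 F_y A_gv = 224.4 kN → shear rupture governs the shear term.
R_n = 216.5 + 1.0 × 410 × 400 / 1000 = 380.5 kN.
Design strength φR_n = 0.75 × 380.5 = 285 kN.

285 kN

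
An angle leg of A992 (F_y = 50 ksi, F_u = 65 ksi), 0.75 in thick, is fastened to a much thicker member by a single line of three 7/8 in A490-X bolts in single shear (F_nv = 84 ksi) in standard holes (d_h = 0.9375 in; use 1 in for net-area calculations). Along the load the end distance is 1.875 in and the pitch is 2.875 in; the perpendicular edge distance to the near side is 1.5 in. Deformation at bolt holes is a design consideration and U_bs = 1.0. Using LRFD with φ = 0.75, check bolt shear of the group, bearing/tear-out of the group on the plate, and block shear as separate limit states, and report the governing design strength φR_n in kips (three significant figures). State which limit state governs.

114 kips (bolt shear governs)

Bolt shear: A_b = π·0.875²/4 = 0.6013 in²; R_n = 84 × 0.6013 × 3 × 1 = 151.5 kips → 0.75 × 151.5 = 114 kips.
Bearing: edge l_c = 1.406, r_n = 82.27 kips; interior l_c = 1.938, r_n = 102.4 kips; R_n = 82.27 + 2·102.4 = 287 kips → 215 kips.
Block shear: A_gv = 5.719, A_nv = 3.844, A_nt = 0.75 in²; R_n = min(0.6F_uA_nv, 0.6F_yA_gv) + U_bs·F_u·A_nt = 198.7 kips → 149 kips.
Bolt shear governs: 114 kips.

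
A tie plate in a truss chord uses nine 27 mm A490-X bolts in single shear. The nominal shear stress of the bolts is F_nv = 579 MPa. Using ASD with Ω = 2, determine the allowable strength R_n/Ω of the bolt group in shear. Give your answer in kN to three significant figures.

A_b = π × 27² / 4 = 572.6 mm².
R_n = F_nv · A_b · n · n_s = 579 × 572.6 × 9 × 1 / 1000 = 2984 kN.
Allowable strength R_n/Ω = 2984 / 2 = 1490 kN.

1490 kN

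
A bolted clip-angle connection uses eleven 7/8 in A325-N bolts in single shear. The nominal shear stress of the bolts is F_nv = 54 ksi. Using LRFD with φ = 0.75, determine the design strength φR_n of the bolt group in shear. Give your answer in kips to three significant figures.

268 kips

A_b = π × 0.875² / 4 = 0.6013 in².
R_n = F_nv · A_b · n · n_s = 54 × 0.6013 × 11 × 1 = 357.2 kips.
Design strength φR_n = 0.75 × 357.2 = 268 kips.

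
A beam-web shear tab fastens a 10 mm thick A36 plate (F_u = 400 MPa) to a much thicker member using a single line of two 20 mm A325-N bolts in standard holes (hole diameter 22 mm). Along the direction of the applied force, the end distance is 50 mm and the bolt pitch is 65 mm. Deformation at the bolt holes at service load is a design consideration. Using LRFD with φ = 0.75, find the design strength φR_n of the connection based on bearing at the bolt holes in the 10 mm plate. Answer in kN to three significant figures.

Per bolt r_n = 1.2 l_c t F_u ≤ 2.4 d t F_u; upper limit = 2.4 × 20 × 10 × 400 / 1000 = 192 kN.
Edge bolt: l_c = 50 − 22/2 = 39 mm → 1.2 × 39 × 10 × 400 / 1000 = 187.2 → r_n = 187.2 kN.
Interior bolts: l_c = 65 − 22 = 43 mm → 1.2 × 43 × 10 × 400 / 1000 = 206.4 → r_n = 192 kN.
R_n = 1 × 187.2 + 1 × 192 = 379.2 kN.
Design strength φR_n = 0.75 × 379.2 = 284 kN.

284 kN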